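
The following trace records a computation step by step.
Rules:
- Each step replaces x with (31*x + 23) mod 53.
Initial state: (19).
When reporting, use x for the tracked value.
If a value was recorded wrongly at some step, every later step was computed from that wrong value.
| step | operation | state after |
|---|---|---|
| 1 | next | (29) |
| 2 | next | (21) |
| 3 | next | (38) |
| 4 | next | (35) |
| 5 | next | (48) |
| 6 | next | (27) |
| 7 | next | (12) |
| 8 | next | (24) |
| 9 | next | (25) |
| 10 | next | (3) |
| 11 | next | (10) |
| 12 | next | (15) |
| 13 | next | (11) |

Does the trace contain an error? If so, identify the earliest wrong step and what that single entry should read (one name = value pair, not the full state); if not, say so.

step 1: x = (31*19 + 23) mod 53 = 29 -> same as recorded
step 2: x = (31*29 + 23) mod 53 = 21 -> consistent with the trace
step 3: x = (31*21 + 23) mod 53 = 38 -> confirmed correct
step 4: x = (31*38 + 23) mod 53 = 35 -> checks out
step 5: x = (31*35 + 23) mod 53 = 48 -> no discrepancy
step 6: x = (31*48 + 23) mod 53 = 27 -> confirmed correct
step 7: x = (31*27 + 23) mod 53 = 12 -> in agreement
step 8: x = (31*12 + 23) mod 53 = 24 -> confirmed correct
step 9: x = (31*24 + 23) mod 53 = 25 -> agrees with the trace
step 10: x = (31*25 + 23) mod 53 = 3 -> same as recorded
step 11: x = (31*3 + 23) mod 53 = 10 -> checks out
step 12: x = (31*10 + 23) mod 53 = 15 -> agrees with the trace
step 13: x = (31*15 + 23) mod 53 = 11 -> verified
Nothing is out of place; the run is error-free.

no error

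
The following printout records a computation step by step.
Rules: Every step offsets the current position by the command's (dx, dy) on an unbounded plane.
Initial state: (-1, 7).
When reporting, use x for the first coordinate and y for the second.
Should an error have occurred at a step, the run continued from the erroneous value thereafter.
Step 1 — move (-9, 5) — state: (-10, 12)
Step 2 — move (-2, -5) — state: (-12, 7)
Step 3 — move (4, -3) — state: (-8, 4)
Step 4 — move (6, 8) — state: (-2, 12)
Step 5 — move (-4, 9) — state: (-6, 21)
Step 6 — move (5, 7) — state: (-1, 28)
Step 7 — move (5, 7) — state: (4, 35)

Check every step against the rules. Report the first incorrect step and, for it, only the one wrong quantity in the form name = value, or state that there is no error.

step 1: x = -1 + (-9) = -10, y = 7 + (5) = 12 -> matches
step 2: x = -10 + (-2) = -12, y = 12 + (-5) = 7 -> confirmed correct
step 3: x = -12 + (4) = -8, y = 7 + (-3) = 4 -> same as recorded
step 4: x = -8 + (6) = -2, y = 4 + (8) = 12 -> verified
step 5: x = -2 + (-4) = -6, y = 12 + (9) = 21 -> no discrepancy
step 6: x = -6 + (5) = -1, y = 21 + (7) = 28 -> in agreement
step 7: x = -1 + (5) = 4, y = 28 + (7) = 35 -> same as recorded
Nothing is out of place; the run is error-free.

no error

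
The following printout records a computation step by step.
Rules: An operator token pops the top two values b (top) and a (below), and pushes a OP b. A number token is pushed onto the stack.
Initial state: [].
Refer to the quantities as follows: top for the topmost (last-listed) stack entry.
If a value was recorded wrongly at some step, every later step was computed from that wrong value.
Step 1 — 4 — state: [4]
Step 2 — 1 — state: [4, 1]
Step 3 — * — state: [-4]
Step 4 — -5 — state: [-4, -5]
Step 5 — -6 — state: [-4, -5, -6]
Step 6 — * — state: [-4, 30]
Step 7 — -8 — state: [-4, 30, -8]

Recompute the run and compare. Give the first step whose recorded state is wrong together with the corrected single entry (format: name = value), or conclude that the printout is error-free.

1. push 4: top = 4 (exactly as logged)
2. push 1: top = 1 (confirmed correct)
3. 4 * 1 = 4 (the recorded entry deviates here)
First deviation found at step 3; the corrected entry is top = 4.

step 3, top = 4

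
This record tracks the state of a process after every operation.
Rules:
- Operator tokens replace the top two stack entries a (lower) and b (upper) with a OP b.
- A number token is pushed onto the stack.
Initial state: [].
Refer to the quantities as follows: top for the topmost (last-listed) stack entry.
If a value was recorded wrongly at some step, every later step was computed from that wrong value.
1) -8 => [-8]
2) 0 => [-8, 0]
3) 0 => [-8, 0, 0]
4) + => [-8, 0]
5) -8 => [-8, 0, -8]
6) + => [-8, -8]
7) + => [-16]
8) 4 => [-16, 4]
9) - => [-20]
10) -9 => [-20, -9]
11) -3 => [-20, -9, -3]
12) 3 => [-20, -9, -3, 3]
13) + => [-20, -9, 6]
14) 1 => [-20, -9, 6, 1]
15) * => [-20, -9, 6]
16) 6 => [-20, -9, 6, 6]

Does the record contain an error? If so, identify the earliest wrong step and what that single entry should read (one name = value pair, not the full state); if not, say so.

step 13, top = 0

Step 1: push -8: top = -8 — exactly as logged.
Step 2: push 0: top = 0 — checks out.
Step 3: push 0: top = 0 — same as recorded.
Step 4: 0 + 0 = 0 — no discrepancy.
Step 5: push -8: top = -8 — consistent with the record.
Step 6: 0 + -8 = -8 — consistent with the record.
Step 7: -8 + -8 = -16 — same as recorded.
Step 8: push 4: top = 4 — agrees with the record.
Step 9: -16 - 4 = -20 — in agreement.
Step 10: push -9: top = -9 — no discrepancy.
Step 11: push -3: top = -3 — in agreement.
Step 12: push 3: top = 3 — agrees with the record.
Step 13: -3 + 3 = 0 — a discrepancy with the record.
That makes step 13 the first incorrect line — top = 0 is what it should show.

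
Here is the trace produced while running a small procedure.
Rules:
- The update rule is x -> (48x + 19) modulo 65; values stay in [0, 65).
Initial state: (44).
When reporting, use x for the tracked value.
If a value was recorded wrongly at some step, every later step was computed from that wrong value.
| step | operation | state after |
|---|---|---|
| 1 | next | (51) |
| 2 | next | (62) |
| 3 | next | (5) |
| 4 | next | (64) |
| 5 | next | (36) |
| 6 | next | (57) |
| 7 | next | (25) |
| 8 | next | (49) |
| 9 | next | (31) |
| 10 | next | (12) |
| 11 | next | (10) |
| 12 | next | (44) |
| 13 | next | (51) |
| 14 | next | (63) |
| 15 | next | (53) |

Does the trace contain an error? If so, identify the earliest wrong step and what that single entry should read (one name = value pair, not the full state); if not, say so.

1. x = (48*44 + 19) mod 65 = 51 (same as recorded)
2. x = (48*51 + 19) mod 65 = 62 (verified)
3. x = (48*62 + 19) mod 65 = 5 (checks out)
4. x = (48*5 + 19) mod 65 = 64 (verified)
5. x = (48*64 + 19) mod 65 = 36 (exactly as logged)
6. x = (48*36 + 19) mod 65 = 57 (in agreement)
7. x = (48*57 + 19) mod 65 = 25 (in agreement)
8. x = (48*25 + 19) mod 65 = 49 (consistent with the trace)
9. x = (48*49 + 19) mod 65 = 31 (checks out)
10. x = (48*31 + 19) mod 65 = 12 (in agreement)
11. x = (48*12 + 19) mod 65 = 10 (exactly as logged)
12. x = (48*10 + 19) mod 65 = 44 (exactly as logged)
13. x = (48*44 + 19) mod 65 = 51 (confirmed correct)
14. x = (48*51 + 19) mod 65 = 62 (the entry is off here)
Conclusion: step 14 carries the first error; the entry should be x = 62.

step 14, x = 62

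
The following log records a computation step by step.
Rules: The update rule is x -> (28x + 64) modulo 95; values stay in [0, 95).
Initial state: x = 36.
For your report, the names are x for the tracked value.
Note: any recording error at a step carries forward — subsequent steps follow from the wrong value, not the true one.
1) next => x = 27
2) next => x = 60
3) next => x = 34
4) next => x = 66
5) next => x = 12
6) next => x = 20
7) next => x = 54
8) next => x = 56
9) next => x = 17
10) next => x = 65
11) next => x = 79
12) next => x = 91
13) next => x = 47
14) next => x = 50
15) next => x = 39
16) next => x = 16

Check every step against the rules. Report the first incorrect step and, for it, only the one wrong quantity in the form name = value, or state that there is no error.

step 1: x = (28*36 + 64) mod 95 = 27 -> matches
step 2: x = (28*27 + 64) mod 95 = 60 -> same as recorded
step 3: x = (28*60 + 64) mod 95 = 34 -> verified
step 4: x = (28*34 + 64) mod 95 = 66 -> no discrepancy
step 5: x = (28*66 + 64) mod 95 = 12 -> confirmed correct
step 6: x = (28*12 + 64) mod 95 = 20 -> confirmed correct
step 7: x = (28*20 + 64) mod 95 = 54 -> confirmed correct
step 8: x = (28*54 + 64) mod 95 = 56 -> agrees with the log
step 9: x = (28*56 + 64) mod 95 = 17 -> confirmed correct
step 10: x = (28*17 + 64) mod 95 = 65 -> exactly as logged
step 11: x = (28*65 + 64) mod 95 = 79 -> confirmed correct
step 12: x = (28*79 + 64) mod 95 = 91 -> in agreement
step 13: x = (28*91 + 64) mod 95 = 47 -> same as recorded
step 14: x = (28*47 + 64) mod 95 = 50 -> checks out
step 15: x = (28*50 + 64) mod 95 = 39 -> same as recorded
step 16: x = (28*39 + 64) mod 95 = 16 -> verified
The whole run recomputes cleanly — no discrepancies.

no error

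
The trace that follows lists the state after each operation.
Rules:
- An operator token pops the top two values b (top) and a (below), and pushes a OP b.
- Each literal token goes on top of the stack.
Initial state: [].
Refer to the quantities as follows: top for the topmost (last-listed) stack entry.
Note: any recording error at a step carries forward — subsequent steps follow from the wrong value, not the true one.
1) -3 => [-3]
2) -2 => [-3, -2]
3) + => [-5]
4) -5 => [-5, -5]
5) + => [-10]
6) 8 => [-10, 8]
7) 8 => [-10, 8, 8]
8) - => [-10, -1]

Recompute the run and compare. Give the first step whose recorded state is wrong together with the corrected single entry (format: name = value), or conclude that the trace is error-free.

step 8, top = 0

step 1: push -3: top = -3 -> same as recorded
step 2: push -2: top = -2 -> exactly as logged
step 3: -3 + -2 = -5 -> in agreement
step 4: push -5: top = -5 -> checks out
step 5: -5 + -5 = -10 -> exactly as logged
step 6: push 8: top = 8 -> verified
step 7: push 8: top = 8 -> no discrepancy
step 8: 8 - 8 = 0 -> first mismatch against the trace
Step 8 is the first one off; corrected, top = 0.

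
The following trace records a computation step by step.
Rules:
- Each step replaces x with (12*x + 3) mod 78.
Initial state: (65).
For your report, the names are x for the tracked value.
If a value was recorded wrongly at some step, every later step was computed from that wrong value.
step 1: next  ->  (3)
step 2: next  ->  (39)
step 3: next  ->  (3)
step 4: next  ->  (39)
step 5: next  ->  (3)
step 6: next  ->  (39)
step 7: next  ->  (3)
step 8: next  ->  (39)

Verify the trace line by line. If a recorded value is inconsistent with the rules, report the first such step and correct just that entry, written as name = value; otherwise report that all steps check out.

no error

step 1: x = (12*65 + 3) mod 78 = 3 -> exactly as logged
step 2: x = (12*3 + 3) mod 78 = 39 -> matches
step 3: x = (12*39 + 3) mod 78 = 3 -> exactly as logged
step 4: x = (12*3 + 3) mod 78 = 39 -> no discrepancy
step 5: x = (12*39 + 3) mod 78 = 3 -> exactly as logged
step 6: x = (12*3 + 3) mod 78 = 39 -> no discrepancy
step 7: x = (12*39 + 3) mod 78 = 3 -> no discrepancy
step 8: x = (12*3 + 3) mod 78 = 39 -> verified
The recomputation confirms every line.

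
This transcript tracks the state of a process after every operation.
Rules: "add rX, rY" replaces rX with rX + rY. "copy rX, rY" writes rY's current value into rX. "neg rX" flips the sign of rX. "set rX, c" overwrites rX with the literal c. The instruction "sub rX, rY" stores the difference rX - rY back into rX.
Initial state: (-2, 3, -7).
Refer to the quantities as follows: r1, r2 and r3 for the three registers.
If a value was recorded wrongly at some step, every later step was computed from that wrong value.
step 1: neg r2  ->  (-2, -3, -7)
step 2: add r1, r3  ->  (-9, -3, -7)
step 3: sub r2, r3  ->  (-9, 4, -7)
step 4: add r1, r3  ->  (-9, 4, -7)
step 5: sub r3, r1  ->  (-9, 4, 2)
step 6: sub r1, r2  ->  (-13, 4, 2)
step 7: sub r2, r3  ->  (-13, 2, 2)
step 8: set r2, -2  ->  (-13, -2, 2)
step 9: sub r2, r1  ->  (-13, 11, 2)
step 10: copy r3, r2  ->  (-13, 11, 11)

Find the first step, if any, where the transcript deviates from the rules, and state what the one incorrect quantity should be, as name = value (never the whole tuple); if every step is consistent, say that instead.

1. r2 = -(3) = -3 (checks out)
2. r1 = -2 + -7 = -9 (checks out)
3. r2 = -3 - -7 = 4 (confirmed correct)
4. r1 = -9 + -7 = -16 (the transcript has a different value)
The audit stops at step 4: the recorded entry is wrong and should be r1 = -16.

step 4, r1 = -16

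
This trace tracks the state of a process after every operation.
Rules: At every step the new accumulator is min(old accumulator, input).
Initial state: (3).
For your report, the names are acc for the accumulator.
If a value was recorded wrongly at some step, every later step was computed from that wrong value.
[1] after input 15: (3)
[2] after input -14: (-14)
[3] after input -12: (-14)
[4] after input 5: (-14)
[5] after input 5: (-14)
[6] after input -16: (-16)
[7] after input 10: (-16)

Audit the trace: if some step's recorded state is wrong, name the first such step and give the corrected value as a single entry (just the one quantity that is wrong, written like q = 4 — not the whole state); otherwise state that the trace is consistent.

step 1: acc = min(3, 15) = 3 -> agrees with the trace
step 2: acc = min(3, -14) = -14 -> no discrepancy
step 3: acc = min(-14, -12) = -14 -> in agreement
step 4: acc = min(-14, 5) = -14 -> consistent with the trace
step 5: acc = min(-14, 5) = -14 -> no discrepancy
step 6: acc = min(-14, -16) = -16 -> agrees with the trace
step 7: acc = min(-16, 10) = -16 -> checks out
No step deviates from the rules.

no error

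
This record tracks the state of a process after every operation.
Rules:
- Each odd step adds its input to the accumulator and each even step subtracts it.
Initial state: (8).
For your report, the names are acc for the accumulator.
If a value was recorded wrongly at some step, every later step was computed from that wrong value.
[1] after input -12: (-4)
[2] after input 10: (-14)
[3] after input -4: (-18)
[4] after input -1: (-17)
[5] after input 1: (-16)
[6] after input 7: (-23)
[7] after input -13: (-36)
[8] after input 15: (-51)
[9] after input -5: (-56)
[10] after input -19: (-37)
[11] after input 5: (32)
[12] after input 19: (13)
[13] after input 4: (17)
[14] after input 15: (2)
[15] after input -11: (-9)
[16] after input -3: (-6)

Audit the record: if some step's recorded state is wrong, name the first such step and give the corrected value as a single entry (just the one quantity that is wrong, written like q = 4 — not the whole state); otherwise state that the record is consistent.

step 11, acc = -32

Step 1: acc = 8 + -12 = -4 — verified.
Step 2: acc = -4 - 10 = -14 — matches.
Step 3: acc = -14 + -4 = -18 — matches.
Step 4: acc = -18 - -1 = -17 — exactly as logged.
Step 5: acc = -17 + 1 = -16 — matches.
Step 6: acc = -16 - 7 = -23 — matches.
Step 7: acc = -23 + -13 = -36 — same as recorded.
Step 8: acc = -36 - 15 = -51 — consistent with the record.
Step 9: acc = -51 + -5 = -56 — same as recorded.
Step 10: acc = -56 - -19 = -37 — exactly as logged.
Step 11: acc = -37 + 5 = -32 — the recorded entry deviates here.
First deviation found at step 11; the corrected entry is acc = -32.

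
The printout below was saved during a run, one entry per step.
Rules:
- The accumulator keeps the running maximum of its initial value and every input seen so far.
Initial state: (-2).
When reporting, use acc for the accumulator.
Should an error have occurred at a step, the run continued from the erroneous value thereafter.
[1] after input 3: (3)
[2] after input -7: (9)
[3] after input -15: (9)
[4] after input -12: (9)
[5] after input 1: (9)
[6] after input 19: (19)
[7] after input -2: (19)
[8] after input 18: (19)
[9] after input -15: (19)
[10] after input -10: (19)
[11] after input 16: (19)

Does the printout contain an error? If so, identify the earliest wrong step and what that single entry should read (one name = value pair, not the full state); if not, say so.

step 2, acc = 3

step 1: acc = max(-2, 3) = 3 -> exactly as logged
step 2: acc = max(3, -7) = 3 -> a discrepancy with the printout
That makes step 2 the first incorrect line — acc = 3 is what it should show.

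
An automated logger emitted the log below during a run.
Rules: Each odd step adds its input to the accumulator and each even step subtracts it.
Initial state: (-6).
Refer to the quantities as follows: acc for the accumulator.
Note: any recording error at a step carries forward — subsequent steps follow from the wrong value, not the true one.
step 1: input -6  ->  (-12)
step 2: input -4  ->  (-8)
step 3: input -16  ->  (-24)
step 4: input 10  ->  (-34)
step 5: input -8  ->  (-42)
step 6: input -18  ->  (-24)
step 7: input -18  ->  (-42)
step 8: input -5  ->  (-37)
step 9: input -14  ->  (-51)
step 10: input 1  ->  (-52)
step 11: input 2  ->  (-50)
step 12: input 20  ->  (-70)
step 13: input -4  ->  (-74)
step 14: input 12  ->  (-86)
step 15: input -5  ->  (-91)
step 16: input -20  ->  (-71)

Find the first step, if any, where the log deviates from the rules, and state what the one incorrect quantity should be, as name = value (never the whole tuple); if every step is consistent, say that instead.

no error

step 1: acc = -6 + -6 = -12 -> checks out
step 2: acc = -12 - -4 = -8 -> in agreement
step 3: acc = -8 + -16 = -24 -> no discrepancy
step 4: acc = -24 - 10 = -34 -> agrees with the log
step 5: acc = -34 + -8 = -42 -> checks out
step 6: acc = -42 - -18 = -24 -> matches
step 7: acc = -24 + -18 = -42 -> checks out
step 8: acc = -42 - -5 = -37 -> same as recorded
step 9: acc = -37 + -14 = -51 -> matches
step 10: acc = -51 - 1 = -52 -> confirmed correct
step 11: acc = -52 + 2 = -50 -> matches
step 12: acc = -50 - 20 = -70 -> checks out
step 13: acc = -70 + -4 = -74 -> consistent with the log
step 14: acc = -74 - 12 = -86 -> exactly as logged
step 15: acc = -86 + -5 = -91 -> no discrepancy
step 16: acc = -91 - -20 = -71 -> same as recorded
All steps check out; nothing to correct.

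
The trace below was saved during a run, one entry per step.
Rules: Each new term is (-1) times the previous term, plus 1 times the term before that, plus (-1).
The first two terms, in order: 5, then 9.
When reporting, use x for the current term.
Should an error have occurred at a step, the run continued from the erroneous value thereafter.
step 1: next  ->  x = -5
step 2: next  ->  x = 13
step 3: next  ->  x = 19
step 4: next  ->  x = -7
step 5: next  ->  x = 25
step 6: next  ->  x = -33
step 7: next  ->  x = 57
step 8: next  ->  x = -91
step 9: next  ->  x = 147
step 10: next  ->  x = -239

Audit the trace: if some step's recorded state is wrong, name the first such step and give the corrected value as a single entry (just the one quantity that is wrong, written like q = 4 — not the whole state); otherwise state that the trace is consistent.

step 3, x = -19

step 1: x = -1*(9) + (1)*(5) + (-1) = -5 -> in agreement
step 2: x = -1*(-5) + (1)*(9) + (-1) = 13 -> confirmed correct
step 3: x = -1*(13) + (1)*(-5) + (-1) = -19 -> the trace disagrees here
So the first discrepancy is step 3, where the right value is x = -19.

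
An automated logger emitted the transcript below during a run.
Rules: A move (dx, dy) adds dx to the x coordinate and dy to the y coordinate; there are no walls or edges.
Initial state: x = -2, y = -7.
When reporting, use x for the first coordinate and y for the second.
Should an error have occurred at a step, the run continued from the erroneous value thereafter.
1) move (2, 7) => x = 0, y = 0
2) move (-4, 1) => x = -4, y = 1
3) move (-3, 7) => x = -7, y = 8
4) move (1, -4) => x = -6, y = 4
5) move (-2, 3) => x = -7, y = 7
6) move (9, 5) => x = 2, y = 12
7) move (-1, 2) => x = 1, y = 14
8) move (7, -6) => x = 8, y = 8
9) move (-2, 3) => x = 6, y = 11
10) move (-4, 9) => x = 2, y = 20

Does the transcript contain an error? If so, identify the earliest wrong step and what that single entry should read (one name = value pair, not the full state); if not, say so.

step 5, x = -8

Recomputing the run from the initial state:
step 1: x = 0, y = 0
step 2: x = -4, y = 1
step 3: x = -7, y = 8
step 4: x = -6, y = 4
step 5: x = -8, y = 7
step 6: x = 1, y = 12
step 7: x = 0, y = 14
step 8: x = 7, y = 8
step 9: x = 5, y = 11
step 10: x = 1, y = 20
The first disagreement with the transcript is at step 5, where the value should be x = -8.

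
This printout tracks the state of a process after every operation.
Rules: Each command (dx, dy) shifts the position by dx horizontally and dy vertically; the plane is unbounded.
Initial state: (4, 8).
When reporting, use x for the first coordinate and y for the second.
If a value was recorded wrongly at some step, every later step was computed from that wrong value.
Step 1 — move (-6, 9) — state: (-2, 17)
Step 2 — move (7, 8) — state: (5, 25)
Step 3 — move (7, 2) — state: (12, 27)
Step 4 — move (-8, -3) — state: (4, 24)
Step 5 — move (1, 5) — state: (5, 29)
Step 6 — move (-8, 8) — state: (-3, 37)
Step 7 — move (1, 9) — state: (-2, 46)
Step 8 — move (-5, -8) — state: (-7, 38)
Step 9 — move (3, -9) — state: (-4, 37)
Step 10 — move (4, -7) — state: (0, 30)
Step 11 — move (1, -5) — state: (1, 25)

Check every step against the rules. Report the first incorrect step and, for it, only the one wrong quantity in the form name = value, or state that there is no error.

Recomputing the run from the initial state:
step 1: x = -2, y = 17
step 2: x = 5, y = 25
step 3: x = 12, y = 27
step 4: x = 4, y = 24
step 5: x = 5, y = 29
step 6: x = -3, y = 37
step 7: x = -2, y = 46
step 8: x = -7, y = 38
step 9: x = -4, y = 29
step 10: x = 0, y = 22
step 11: x = 1, y = 17
The first disagreement with the printout is at step 9, where the value should be y = 29.

step 9, y = 29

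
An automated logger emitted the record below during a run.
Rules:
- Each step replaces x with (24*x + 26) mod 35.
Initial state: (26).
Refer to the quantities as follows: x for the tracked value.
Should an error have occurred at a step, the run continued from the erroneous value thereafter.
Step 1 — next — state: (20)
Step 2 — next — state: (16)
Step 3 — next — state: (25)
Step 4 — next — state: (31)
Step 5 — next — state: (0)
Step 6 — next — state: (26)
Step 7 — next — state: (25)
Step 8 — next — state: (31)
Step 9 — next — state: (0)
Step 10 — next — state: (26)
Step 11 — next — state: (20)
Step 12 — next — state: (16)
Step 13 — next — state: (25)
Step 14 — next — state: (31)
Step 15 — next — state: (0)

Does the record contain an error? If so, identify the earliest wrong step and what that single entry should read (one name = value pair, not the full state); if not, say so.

step 7, x = 20

Recomputing the run from the initial state:
step 1: x = 20
step 2: x = 16
step 3: x = 25
step 4: x = 31
step 5: x = 0
step 6: x = 26
step 7: x = 20
step 8: x = 16
step 9: x = 25
step 10: x = 31
step 11: x = 0
step 12: x = 26
step 13: x = 20
step 14: x = 16
step 15: x = 25
The first disagreement with the record is at step 7, where the value should be x = 20.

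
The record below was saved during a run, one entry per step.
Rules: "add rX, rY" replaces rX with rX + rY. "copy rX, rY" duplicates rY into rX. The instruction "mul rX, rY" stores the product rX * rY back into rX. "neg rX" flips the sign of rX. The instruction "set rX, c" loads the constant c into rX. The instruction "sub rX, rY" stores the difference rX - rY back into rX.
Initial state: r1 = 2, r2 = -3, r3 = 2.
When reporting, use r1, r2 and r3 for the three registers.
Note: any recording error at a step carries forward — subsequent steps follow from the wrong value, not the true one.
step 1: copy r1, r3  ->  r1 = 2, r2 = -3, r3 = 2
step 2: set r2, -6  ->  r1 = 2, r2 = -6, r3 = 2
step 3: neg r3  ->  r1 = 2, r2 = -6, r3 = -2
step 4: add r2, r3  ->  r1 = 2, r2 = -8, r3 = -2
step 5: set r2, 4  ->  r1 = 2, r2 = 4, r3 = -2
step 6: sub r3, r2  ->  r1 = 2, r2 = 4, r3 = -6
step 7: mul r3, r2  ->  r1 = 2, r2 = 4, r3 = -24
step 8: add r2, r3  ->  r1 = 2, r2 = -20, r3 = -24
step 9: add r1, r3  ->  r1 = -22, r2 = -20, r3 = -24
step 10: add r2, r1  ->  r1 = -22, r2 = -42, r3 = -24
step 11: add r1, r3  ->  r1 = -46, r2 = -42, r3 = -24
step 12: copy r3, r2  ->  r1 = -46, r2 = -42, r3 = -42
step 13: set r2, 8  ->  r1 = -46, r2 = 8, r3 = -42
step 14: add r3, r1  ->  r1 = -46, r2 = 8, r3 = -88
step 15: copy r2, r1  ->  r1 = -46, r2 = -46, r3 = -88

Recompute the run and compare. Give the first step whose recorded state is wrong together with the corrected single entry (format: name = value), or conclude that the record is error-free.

no error

Recomputing the run from the initial state:
step 1: r1 = 2, r2 = -3, r3 = 2
step 2: r1 = 2, r2 = -6, r3 = 2
step 3: r1 = 2, r2 = -6, r3 = -2
step 4: r1 = 2, r2 = -8, r3 = -2
step 5: r1 = 2, r2 = 4, r3 = -2
step 6: r1 = 2, r2 = 4, r3 = -6
step 7: r1 = 2, r2 = 4, r3 = -24
step 8: r1 = 2, r2 = -20, r3 = -24
step 9: r1 = -22, r2 = -20, r3 = -24
step 10: r1 = -22, r2 = -42, r3 = -24
step 11: r1 = -46, r2 = -42, r3 = -24
step 12: r1 = -46, r2 = -42, r3 = -42
step 13: r1 = -46, r2 = 8, r3 = -42
step 14: r1 = -46, r2 = 8, r3 = -88
step 15: r1 = -46, r2 = -46, r3 = -88
This matches the record at every step.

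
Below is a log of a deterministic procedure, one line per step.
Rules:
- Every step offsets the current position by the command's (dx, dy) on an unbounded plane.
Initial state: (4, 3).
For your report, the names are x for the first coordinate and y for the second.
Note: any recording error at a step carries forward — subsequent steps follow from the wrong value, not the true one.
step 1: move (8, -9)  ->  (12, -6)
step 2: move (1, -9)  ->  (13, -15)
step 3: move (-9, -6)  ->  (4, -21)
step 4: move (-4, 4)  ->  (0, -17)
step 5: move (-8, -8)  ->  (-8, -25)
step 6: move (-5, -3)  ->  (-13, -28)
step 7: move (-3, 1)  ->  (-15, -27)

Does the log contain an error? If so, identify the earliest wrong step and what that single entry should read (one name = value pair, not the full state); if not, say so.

1. x = 4 + (8) = 12, y = 3 + (-9) = -6 (agrees with the log)
2. x = 12 + (1) = 13, y = -6 + (-9) = -15 (in agreement)
3. x = 13 + (-9) = 4, y = -15 + (-6) = -21 (exactly as logged)
4. x = 4 + (-4) = 0, y = -21 + (4) = -17 (same as recorded)
5. x = 0 + (-8) = -8, y = -17 + (-8) = -25 (agrees with the log)
6. x = -8 + (-5) = -13, y = -25 + (-3) = -28 (agrees with the log)
7. x = -13 + (-3) = -16, y = -28 + (1) = -27 (first mismatch against the log)
So the first discrepancy is step 7, where the right value is x = -16.

step 7, x = -16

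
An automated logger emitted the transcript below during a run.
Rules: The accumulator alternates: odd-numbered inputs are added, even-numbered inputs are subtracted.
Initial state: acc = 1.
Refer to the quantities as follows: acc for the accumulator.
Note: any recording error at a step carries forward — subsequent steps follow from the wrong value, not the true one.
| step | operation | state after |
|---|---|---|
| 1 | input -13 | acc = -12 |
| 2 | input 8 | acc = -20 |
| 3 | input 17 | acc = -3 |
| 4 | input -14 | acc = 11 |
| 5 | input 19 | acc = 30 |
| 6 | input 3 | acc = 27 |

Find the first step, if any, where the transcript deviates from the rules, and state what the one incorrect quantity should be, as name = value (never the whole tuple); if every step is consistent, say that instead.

1. acc = 1 + -13 = -12 (same as recorded)
2. acc = -12 - 8 = -20 (matches)
3. acc = -20 + 17 = -3 (no discrepancy)
4. acc = -3 - -14 = 11 (no discrepancy)
5. acc = 11 + 19 = 30 (confirmed correct)
6. acc = 30 - 3 = 27 (no discrepancy)
The whole run recomputes cleanly — no discrepancies.

no error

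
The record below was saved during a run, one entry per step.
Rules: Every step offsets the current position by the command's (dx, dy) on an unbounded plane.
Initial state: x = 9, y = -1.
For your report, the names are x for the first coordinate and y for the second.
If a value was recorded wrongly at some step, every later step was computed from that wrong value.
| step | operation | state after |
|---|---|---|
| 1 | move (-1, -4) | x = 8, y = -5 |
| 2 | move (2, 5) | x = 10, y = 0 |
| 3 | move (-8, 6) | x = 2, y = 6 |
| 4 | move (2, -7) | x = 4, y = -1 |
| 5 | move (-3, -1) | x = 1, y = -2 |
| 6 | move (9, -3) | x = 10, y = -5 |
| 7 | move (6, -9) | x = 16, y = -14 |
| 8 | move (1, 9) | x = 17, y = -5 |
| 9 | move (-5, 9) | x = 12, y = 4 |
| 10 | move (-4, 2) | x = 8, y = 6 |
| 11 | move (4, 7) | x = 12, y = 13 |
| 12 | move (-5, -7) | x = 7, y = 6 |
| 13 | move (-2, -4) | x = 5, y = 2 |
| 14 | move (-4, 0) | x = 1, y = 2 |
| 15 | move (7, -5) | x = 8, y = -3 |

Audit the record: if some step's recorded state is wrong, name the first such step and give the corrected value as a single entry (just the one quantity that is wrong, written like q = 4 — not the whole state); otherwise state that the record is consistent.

1. x = 9 + (-1) = 8, y = -1 + (-4) = -5 (consistent with the record)
2. x = 8 + (2) = 10, y = -5 + (5) = 0 (no discrepancy)
3. x = 10 + (-8) = 2, y = 0 + (6) = 6 (consistent with the record)
4. x = 2 + (2) = 4, y = 6 + (-7) = -1 (verified)
5. x = 4 + (-3) = 1, y = -1 + (-1) = -2 (same as recorded)
6. x = 1 + (9) = 10, y = -2 + (-3) = -5 (exactly as logged)
7. x = 10 + (6) = 16, y = -5 + (-9) = -14 (consistent with the record)
8. x = 16 + (1) = 17, y = -14 + (9) = -5 (in agreement)
9. x = 17 + (-5) = 12, y = -5 + (9) = 4 (same as recorded)
10. x = 12 + (-4) = 8, y = 4 + (2) = 6 (agrees with the record)
11. x = 8 + (4) = 12, y = 6 + (7) = 13 (verified)
12. x = 12 + (-5) = 7, y = 13 + (-7) = 6 (checks out)
13. x = 7 + (-2) = 5, y = 6 + (-4) = 2 (confirmed correct)
14. x = 5 + (-4) = 1, y = 2 + (0) = 2 (matches)
15. x = 1 + (7) = 8, y = 2 + (-5) = -3 (in agreement)
The whole run recomputes cleanly — no discrepancies.

no error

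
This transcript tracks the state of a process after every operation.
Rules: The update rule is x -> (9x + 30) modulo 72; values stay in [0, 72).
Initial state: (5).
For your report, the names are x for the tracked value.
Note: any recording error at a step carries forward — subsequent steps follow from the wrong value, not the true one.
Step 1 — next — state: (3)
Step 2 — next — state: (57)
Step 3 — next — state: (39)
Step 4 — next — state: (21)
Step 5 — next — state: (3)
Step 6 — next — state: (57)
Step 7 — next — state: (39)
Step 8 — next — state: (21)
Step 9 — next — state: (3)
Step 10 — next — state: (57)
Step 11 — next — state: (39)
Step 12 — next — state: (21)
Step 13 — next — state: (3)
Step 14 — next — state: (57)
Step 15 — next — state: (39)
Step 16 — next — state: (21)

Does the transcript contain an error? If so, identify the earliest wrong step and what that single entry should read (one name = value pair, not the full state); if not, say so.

Recomputing the run from the initial state:
step 1: x = 3
step 2: x = 57
step 3: x = 39
step 4: x = 21
step 5: x = 3
step 6: x = 57
step 7: x = 39
step 8: x = 21
step 9: x = 3
step 10: x = 57
step 11: x = 39
step 12: x = 21
step 13: x = 3
step 14: x = 57
step 15: x = 39
step 16: x = 21
This matches the transcript at every step.

no error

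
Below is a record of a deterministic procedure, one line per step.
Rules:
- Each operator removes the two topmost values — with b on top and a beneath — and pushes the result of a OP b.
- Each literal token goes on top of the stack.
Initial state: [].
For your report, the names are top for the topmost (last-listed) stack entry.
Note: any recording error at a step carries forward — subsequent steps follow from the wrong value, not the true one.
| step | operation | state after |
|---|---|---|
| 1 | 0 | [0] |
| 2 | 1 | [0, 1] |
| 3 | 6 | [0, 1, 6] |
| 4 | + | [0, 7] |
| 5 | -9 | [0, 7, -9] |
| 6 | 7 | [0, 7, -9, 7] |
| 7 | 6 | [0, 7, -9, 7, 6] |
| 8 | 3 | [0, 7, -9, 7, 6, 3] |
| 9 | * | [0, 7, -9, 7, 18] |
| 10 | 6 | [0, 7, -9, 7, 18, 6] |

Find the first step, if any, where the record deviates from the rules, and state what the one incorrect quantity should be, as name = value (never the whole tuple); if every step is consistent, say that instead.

Step 1: push 0: top = 0 — no discrepancy.
Step 2: push 1: top = 1 — consistent with the record.
Step 3: push 6: top = 6 — in agreement.
Step 4: 1 + 6 = 7 — verified.
Step 5: push -9: top = -9 — consistent with the record.
Step 6: push 7: top = 7 — same as recorded.
Step 7: push 6: top = 6 — matches.
Step 8: push 3: top = 3 — consistent with the record.
Step 9: 6 * 3 = 18 — checks out.
Step 10: push 6: top = 6 — confirmed correct.
The whole run recomputes cleanly — no discrepancies.

no error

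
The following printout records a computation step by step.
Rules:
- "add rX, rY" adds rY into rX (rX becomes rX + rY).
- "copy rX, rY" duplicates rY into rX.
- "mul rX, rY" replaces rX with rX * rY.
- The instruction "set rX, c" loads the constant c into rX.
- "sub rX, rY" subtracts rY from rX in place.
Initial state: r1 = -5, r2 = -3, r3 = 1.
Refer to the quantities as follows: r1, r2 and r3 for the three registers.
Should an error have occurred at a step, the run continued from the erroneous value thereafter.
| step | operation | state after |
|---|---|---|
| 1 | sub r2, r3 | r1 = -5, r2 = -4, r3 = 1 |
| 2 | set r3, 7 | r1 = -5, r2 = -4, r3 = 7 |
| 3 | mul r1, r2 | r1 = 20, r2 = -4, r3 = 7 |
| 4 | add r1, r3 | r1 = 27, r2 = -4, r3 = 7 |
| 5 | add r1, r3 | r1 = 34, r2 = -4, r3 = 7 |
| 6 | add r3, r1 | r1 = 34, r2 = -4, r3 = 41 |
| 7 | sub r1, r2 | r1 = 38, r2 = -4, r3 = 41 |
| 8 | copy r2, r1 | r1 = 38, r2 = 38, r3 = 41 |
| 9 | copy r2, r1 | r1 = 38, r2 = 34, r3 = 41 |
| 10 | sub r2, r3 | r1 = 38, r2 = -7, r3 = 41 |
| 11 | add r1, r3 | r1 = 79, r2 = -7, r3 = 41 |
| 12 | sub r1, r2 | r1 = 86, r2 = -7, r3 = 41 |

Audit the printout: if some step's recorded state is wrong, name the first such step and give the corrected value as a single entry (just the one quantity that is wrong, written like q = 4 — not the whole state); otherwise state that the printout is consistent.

step 9, r2 = 38

Step 1: r2 = -3 - 1 = -4 — verified.
Step 2: r3 = 7 — confirmed correct.
Step 3: r1 = -5 * -4 = 20 — consistent with the printout.
Step 4: r1 = 20 + 7 = 27 — agrees with the printout.
Step 5: r1 = 27 + 7 = 34 — same as recorded.
Step 6: r3 = 7 + 34 = 41 — checks out.
Step 7: r1 = 34 - -4 = 38 — verified.
Step 8: r2 = 38 — exactly as logged.
Step 9: r2 = 38 — a discrepancy with the printout.
First deviation found at step 9; the corrected entry is r2 = 38.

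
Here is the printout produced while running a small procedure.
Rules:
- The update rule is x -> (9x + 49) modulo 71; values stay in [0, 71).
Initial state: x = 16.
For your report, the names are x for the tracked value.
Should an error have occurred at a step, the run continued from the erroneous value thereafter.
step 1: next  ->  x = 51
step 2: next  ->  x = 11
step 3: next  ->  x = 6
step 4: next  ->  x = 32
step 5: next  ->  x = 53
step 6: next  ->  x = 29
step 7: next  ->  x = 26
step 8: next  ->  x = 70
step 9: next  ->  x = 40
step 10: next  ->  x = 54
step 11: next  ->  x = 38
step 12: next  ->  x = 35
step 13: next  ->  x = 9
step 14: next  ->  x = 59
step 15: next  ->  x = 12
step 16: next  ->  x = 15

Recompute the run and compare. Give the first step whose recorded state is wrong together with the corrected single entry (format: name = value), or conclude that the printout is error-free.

Recomputing the run from the initial state:
step 1: x = 51
step 2: x = 11
step 3: x = 6
step 4: x = 32
step 5: x = 53
step 6: x = 29
step 7: x = 26
step 8: x = 70
step 9: x = 40
step 10: x = 54
step 11: x = 38
step 12: x = 36
step 13: x = 18
step 14: x = 69
step 15: x = 31
step 16: x = 44
The first disagreement with the printout is at step 12, where the value should be x = 36.

step 12, x = 36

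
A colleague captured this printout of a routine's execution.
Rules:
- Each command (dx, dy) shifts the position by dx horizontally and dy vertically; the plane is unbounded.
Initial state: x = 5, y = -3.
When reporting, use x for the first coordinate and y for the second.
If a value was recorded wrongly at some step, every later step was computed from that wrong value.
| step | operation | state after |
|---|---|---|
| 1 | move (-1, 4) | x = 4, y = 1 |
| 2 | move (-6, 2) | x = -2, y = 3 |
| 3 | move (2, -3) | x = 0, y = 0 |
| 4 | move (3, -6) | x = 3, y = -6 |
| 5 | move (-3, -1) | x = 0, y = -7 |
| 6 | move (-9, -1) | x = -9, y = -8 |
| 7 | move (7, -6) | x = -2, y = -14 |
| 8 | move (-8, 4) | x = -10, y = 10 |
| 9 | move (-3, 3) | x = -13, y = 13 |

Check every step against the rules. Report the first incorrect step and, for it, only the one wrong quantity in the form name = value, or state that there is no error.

step 8, y = -10

1. x = 5 + (-1) = 4, y = -3 + (4) = 1 (confirmed correct)
2. x = 4 + (-6) = -2, y = 1 + (2) = 3 (checks out)
3. x = -2 + (2) = 0, y = 3 + (-3) = 0 (verified)
4. x = 0 + (3) = 3, y = 0 + (-6) = -6 (matches)
5. x = 3 + (-3) = 0, y = -6 + (-1) = -7 (verified)
6. x = 0 + (-9) = -9, y = -7 + (-1) = -8 (in agreement)
7. x = -9 + (7) = -2, y = -8 + (-6) = -14 (same as recorded)
8. x = -2 + (-8) = -10, y = -14 + (4) = -10 (first mismatch against the printout)
The audit stops at step 8: the recorded entry is wrong and should be y = -10.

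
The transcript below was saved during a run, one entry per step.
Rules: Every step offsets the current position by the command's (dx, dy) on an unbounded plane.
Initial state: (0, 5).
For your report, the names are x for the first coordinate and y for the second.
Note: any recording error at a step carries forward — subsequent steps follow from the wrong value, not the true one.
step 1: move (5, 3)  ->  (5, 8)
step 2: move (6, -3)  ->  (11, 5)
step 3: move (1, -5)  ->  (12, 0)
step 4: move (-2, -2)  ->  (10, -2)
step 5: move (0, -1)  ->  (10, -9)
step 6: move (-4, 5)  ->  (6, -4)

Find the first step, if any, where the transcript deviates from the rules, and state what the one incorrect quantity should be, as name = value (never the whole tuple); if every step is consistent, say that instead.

step 1: x = 0 + (5) = 5, y = 5 + (3) = 8 -> exactly as logged
step 2: x = 5 + (6) = 11, y = 8 + (-3) = 5 -> same as recorded
step 3: x = 11 + (1) = 12, y = 5 + (-5) = 0 -> agrees with the transcript
step 4: x = 12 + (-2) = 10, y = 0 + (-2) = -2 -> same as recorded
step 5: x = 10 + (0) = 10, y = -2 + (-1) = -3 -> not what was recorded
Conclusion: step 5 carries the first error; the entry should be y = -3.

step 5, y = -3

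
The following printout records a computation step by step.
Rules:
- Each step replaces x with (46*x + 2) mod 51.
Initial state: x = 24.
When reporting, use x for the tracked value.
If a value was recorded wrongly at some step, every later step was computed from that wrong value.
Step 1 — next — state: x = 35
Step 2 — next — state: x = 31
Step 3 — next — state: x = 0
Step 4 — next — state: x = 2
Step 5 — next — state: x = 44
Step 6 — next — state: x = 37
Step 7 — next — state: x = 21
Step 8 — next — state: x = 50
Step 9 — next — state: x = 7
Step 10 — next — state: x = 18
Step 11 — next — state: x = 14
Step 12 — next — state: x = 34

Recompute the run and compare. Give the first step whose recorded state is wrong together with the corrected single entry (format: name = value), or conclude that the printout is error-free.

Recomputing the run from the initial state:
step 1: x = 35
step 2: x = 31
step 3: x = 0
step 4: x = 2
step 5: x = 43
step 6: x = 42
step 7: x = 47
step 8: x = 22
step 9: x = 45
step 10: x = 32
step 11: x = 46
step 12: x = 27
The first disagreement with the printout is at step 5, where the value should be x = 43.

step 5, x = 43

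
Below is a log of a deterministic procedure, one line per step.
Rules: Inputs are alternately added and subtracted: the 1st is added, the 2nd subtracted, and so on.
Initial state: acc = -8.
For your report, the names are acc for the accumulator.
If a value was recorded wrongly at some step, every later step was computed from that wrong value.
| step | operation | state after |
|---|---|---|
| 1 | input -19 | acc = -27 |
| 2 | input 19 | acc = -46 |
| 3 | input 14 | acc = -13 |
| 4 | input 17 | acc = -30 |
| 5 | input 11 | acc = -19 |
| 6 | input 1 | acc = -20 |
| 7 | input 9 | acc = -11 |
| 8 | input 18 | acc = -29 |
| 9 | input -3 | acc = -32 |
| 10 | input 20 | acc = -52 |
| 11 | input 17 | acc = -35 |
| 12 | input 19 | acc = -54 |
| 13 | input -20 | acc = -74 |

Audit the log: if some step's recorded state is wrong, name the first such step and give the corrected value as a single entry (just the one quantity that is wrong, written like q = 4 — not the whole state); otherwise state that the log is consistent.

step 3, acc = -32

1. acc = -8 + -19 = -27 (checks out)
2. acc = -27 - 19 = -46 (same as recorded)
3. acc = -46 + 14 = -32 (the log disagrees here)
Step 3 is the first one off; corrected, acc = -32.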